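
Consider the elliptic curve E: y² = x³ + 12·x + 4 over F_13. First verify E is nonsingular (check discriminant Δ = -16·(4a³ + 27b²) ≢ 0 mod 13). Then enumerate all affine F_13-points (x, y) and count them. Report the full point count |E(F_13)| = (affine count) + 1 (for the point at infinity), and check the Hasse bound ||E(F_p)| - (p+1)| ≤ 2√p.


Affine points = {(0, 2), (0, 11), (1, 2), (1, 11), (2, 6), (2, 7), (4, 5), (4, 8), (8, 1), (8, 12), (9, 3), (9, 10), (12, 2), (12, 11)}; affine count = 14; |E(F_13)| = 15.

Discriminant check: Δ ∝ 4a³ + 27b² = 4·12³ + 27·4² = 4·1728 + 27·16 ≡ 12 (mod 13). Nonzero ⇒ E is nonsingular.
For each x ∈ F_13, compute rhs = x³ + 12·x + 4 mod 13, then count y ∈ F_13 with y² ≡ rhs.
  x = 0: rhs = 4, matching y values: 2, 11 (2 points).
  x = 1: rhs = 4, matching y values: 2, 11 (2 points).
  x = 2: rhs = 10, matching y values: 6, 7 (2 points).
  x = 3: rhs = 2, matching y values: none (0 points).
  x = 4: rhs = 12, matching y values: 5, 8 (2 points).
  x = 5: rhs = 7, matching y values: none (0 points).
  x = 6: rhs = 6, matching y values: none (0 points).
  x = 7: rhs = 2, matching y values: none (0 points).
  x = 8: rhs = 1, matching y values: 1, 12 (2 points).
  x = 9: rhs = 9, matching y values: 3, 10 (2 points).
  x = 10: rhs = 6, matching y values: none (0 points).
  x = 11: rhs = 11, matching y values: none (0 points).
  x = 12: rhs = 4, matching y values: 2, 11 (2 points).
Total affine count: 14.
Full point count |E(F_13)| = 14 + 1 = 15.
Hasse bound: |15 − (13+1)| = |1| = 1 ≤ 2√13 ≈ 7.2111 ✓.


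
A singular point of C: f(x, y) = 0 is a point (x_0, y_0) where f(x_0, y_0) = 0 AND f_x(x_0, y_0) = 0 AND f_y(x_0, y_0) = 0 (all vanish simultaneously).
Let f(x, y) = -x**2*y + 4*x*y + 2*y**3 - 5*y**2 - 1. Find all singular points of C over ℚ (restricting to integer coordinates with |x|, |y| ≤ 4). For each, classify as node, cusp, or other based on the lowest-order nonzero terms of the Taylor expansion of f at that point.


Singular points: {(2, 1)}; classification: node.

Compute partial derivatives:
  f_x = -2*x*y + 4*y.
  f_y = -x**2 + 4*x + 6*y**2 - 10*y.
Scan x_0 ∈ {−4, ..., 4}. For each x_0, f_y(x_0, y) is a polynomial in y; find its integer roots y ∈ {−4, ..., 4}, then test f_x and f at those candidates.
  x = -4: f_y(-4, y) = 6*y**2 - 10*y - 32; no integer root y with |y| ≤ 4.
  x = -3: f_y(-3, y) = 6*y**2 - 10*y - 21; no integer root y with |y| ≤ 4.
  x = -2: f_y(-2, y) = 6*y**2 - 10*y - 12; no integer root y with |y| ≤ 4.
  x = -1: f_y(-1, y) = 6*y**2 - 10*y - 5; no integer root y with |y| ≤ 4.
  x = 0: f_y(0, y) = 6*y**2 - 10*y; vanishes at y ∈ {0}. (0, 0): f_x = 0 but f = -1 ≠ 0.
  x = 1: f_y(1, y) = 6*y**2 - 10*y + 3; no integer root y with |y| ≤ 4.
  x = 2: f_y(2, y) = 6*y**2 - 10*y + 4; vanishes at y ∈ {1}. (2, 1): f_x = 0, f = 0 — SINGULAR.
  x = 3: f_y(3, y) = 6*y**2 - 10*y + 3; no integer root y with |y| ≤ 4.
  x = 4: f_y(4, y) = 6*y**2 - 10*y; vanishes at y ∈ {0}. (4, 0): f_x = 0 but f = -1 ≠ 0.
Only singular point on the grid: (2, 1).
Classify: substitute x = 2 + u, y = 1 + v and expand: f = -u**2*v - u**2 + 2*v**3 + v**2.
No constant or linear terms (consistent with a singular point). Quadratic part: -u**2 + v**2. Cubic part: -u**2*v + 2*v**3.
The quadratic part v**2 - u**2 = (v − u)(v + u) splits into two distinct linear factors, so there are two distinct tangent lines y − 1 = ±(x − 2) — this is a node (ordinary double point).
Classification: node.


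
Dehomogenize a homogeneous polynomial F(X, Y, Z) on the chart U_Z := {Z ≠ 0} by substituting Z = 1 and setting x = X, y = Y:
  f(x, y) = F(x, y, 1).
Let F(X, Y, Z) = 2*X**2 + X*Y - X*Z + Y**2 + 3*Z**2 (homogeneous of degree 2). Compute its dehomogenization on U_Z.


f(x, y) = 2*x**2 + x*y - x + y**2 + 3

On U_Z we set Z = 1. Each monomial c·X^i·Y^j·Z^k in F becomes c·x^i·y^j·1^k = c·x^i·y^j.
Substituting Z = 1: F(X, Y, 1) = 2*x**2 + x*y - x + y**2 + 3.
Note: deg(f) ≤ deg(F) = 2; strict inequality happens when F is divisible by Z (lost terms).


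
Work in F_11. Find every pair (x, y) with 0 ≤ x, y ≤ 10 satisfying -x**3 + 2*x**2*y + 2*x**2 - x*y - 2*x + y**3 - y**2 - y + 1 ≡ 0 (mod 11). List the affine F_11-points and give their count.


Affine F_11-points: {(0, 1), (0, 10), (1, 0), (1, 1), (2, 2), (3, 1), (5, 3), (6, 7), (6, 9), (7, 6), (8, 6), (8, 8), (8, 9), (9, 3), (10, 6)}; count = 15.

For each of the 121 pairs (x, y) ∈ F_11², evaluate f(x, y) mod 11. Record the zeros.
  x = 0: [0↦1, 1↦0, 2↦3, 3↦5, 4↦1, 5↦8, 6↦10, 7↦2, 8↦1, 9↦2, 10↦0]  zeros at y ∈ {1, 10}
  x = 1: [0↦0, 1↦0, 2↦4, 3↦7, 4↦4, 5↦1, 6↦4, 7↦8, 8↦8, 9↦10, 10↦9]  zeros at y ∈ {0, 1}
  x = 2: [0↦8, 1↦2, 2↦0, 3↦8, 4↦10, 5↦1, 6↦9, 7↦7, 8↦1, 9↦8, 10↦1]  zeros at y ∈ {2}
  x = 3: [0↦8, 1↦0, 2↦7, 3↦2, 4↦2, 5↦2, 6↦8, 7↦4, 8↦7, 9↦1, 10↦3]  zeros at y ∈ {1}
  x = 4: [0↦5, 1↦10, 2↦8, 3↦5, 4↦7, 5↦9, 6↦6, 7↦4, 8↦9, 9↦5, 10↦9]  zeros at y ∈ ∅
  x = 5: [0↦4, 1↦4, 2↦8, 3↦0, 4↦8, 5↦5, 6↦8, 7↦1, 8↦1, 9↦3, 10↦2]  zeros at y ∈ {3}
  x = 6: [0↦10, 1↦9, 2↦1, 3↦3, 4↦10, 5↦6, 6↦8, 7↦0, 8↦10, 9↦0, 10↦9]  zeros at y ∈ {7, 9}
  x = 7: [0↦6, 1↦8, 2↦3, 3↦8, 4↦7, 5↦6, 6↦0, 7↦6, 8↦8, 9↦1, 10↦2]  zeros at y ∈ {6}
  x = 8: [0↦8, 1↦6, 2↦8, 3↦9, 4↦4, 5↦10, 6↦0, 7↦2, 8↦0, 9↦0, 10↦8]  zeros at y ∈ {6, 8, 9}
  x = 9: [0↦10, 1↦8, 2↦10, 3↦0, 4↦6, 5↦1, 6↦2, 7↦4, 8↦2, 9↦2, 10↦10]  zeros at y ∈ {3}
  x = 10: [0↦6, 1↦8, 2↦3, 3↦8, 4↦7, 5↦6, 6↦0, 7↦6, 8↦8, 9↦1, 10↦2]  zeros at y ∈ {6}
Collecting zeros: affine points = {(0, 1), (0, 10), (1, 0), (1, 1), (2, 2), (3, 1), (5, 3), (6, 7), (6, 9), (7, 6), (8, 6), (8, 8), (8, 9), (9, 3), (10, 6)}.
Total count |C(F_11)_aff| = 15.


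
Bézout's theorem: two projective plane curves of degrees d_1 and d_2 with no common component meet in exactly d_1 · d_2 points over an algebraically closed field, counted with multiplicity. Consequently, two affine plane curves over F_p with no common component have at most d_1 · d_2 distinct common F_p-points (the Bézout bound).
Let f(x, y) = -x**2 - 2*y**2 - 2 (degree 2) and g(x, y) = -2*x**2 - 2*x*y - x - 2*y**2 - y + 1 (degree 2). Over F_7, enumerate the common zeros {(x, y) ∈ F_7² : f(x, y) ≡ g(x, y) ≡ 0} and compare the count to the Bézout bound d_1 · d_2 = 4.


Common zeros: {(2, 5), (5, 2), (6, 4)}; count = 3; Bézout bound = 4.

deg(f) = 2, deg(g) = 2, so Bézout bound = 4.
Scan x ∈ F_7. For each x, list the y ∈ F_7 with f(x, y) ≡ 0 and those with g(x, y) ≡ 0 (mod 7); the common zeros in that column are the intersection.
  x = 0: f ≡ 0 at y ∈ ∅; g ≡ 0 at y ∈ {4, 6}; common: ∅.
  x = 1: f ≡ 0 at y ∈ {3, 4}; g ≡ 0 at y ∈ {1}; common: ∅.
  x = 2: f ≡ 0 at y ∈ {2, 5}; g ≡ 0 at y ∈ {3, 5}; common: {5}.
  x = 3: f ≡ 0 at y ∈ ∅; g ≡ 0 at y ∈ {2, 5}; common: ∅.
  x = 4: f ≡ 0 at y ∈ ∅; g ≡ 0 at y ∈ {0, 6}; common: ∅.
  x = 5: f ≡ 0 at y ∈ {2, 5}; g ≡ 0 at y ∈ {2, 3}; common: {2}.
  x = 6: f ≡ 0 at y ∈ {3, 4}; g ≡ 0 at y ∈ {0, 4}; common: {4}.
Collecting: common zeros = {(2, 5), (5, 2), (6, 4)}, so the count is 3.
Comparison with the Bézout bound: 3 ≤ 4 = deg(f)·deg(g), as expected for curves with no common component (the affine F_7-count falls short of the bound because intersections may lie at infinity, over extension fields, or carry multiplicity).


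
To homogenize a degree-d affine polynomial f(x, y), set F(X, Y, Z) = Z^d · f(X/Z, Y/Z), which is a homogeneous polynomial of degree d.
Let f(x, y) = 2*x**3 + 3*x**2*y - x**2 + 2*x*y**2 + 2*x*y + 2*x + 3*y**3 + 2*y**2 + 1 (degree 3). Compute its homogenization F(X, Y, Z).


F(X, Y, Z) = 2*X**3 + 3*X**2*Y - X**2*Z + 2*X*Y**2 + 2*X*Y*Z + 2*X*Z**2 + 3*Y**3 + 2*Y**2*Z + Z**3

deg(f) = 3.
Substitute x = X/Z, y = Y/Z into f, then multiply by Z^3.
  monomial 2·x^3·y^0 ↦ 2·X^3·Y^0·Z^0.
  monomial 3·x^2·y^1 ↦ 3·X^2·Y^1·Z^0.
  monomial -1·x^2·y^0 ↦ -1·X^2·Y^0·Z^1.
  monomial 2·x^1·y^2 ↦ 2·X^1·Y^2·Z^0.
  monomial 2·x^1·y^1 ↦ 2·X^1·Y^1·Z^1.
  monomial 2·x^1·y^0 ↦ 2·X^1·Y^0·Z^2.
  monomial 3·x^0·y^3 ↦ 3·X^0·Y^3·Z^0.
  monomial 2·x^0·y^2 ↦ 2·X^0·Y^2·Z^1.
  monomial 1·x^0·y^0 ↦ 1·X^0·Y^0·Z^3.
Collecting: F(X, Y, Z) = 2*X**3 + 3*X**2*Y - X**2*Z + 2*X*Y**2 + 2*X*Y*Z + 2*X*Z**2 + 3*Y**3 + 2*Y**2*Z + Z**3.


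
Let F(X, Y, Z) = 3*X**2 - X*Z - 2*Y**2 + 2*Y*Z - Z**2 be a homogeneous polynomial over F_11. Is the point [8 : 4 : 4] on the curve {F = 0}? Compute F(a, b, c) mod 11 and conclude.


F(8,4,4) ≡ 1 (mod 11); P is NOT on the curve.

Evaluate F(8, 4, 4) term-by-term (mod 11).
  3*X**2 ↦ 3·64·1·1 = 192
  -X*Z ↦ -1·8·1·4 = -32
  -2*Y**2 ↦ -2·1·16·1 = -32
  2*Y*Z ↦ 2·1·4·4 = 32
  -Z**2 ↦ -1·1·1·16 = -16
Sum: F(8, 4, 4) = (192) + (-32) + (-32) + (32) + (-16) = 144.
Reducing mod 11: 144 ≡ 1 (mod 11).
Since F(a, b, c) ≡ 1 ≠ 0 (mod 11), P does NOT lie on the curve.


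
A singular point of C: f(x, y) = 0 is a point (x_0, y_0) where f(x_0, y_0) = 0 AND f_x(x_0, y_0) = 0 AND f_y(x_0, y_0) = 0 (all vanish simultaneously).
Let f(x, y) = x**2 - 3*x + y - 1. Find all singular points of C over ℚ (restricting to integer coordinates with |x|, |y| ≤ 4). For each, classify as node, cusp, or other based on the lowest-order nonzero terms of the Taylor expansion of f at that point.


No singular points in the scanned grid; C is smooth there.

Compute partial derivatives:
  f_x = 2*x - 3.
  f_y = 1.
f_y = 1 is a nonzero constant, so f_y never vanishes: no point (x, y) can satisfy f = f_x = f_y = 0. In particular no (x, y) ∈ {−4, ..., 4}² is singular; the curve is smooth.


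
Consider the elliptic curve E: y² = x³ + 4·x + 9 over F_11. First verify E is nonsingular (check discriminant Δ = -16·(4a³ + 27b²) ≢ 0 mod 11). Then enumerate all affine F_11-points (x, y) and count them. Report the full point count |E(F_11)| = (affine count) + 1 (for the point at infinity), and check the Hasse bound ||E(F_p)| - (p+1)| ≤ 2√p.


Affine points = {(0, 3), (0, 8), (1, 5), (1, 6), (2, 5), (2, 6), (3, 2), (3, 9), (4, 1), (4, 10), (5, 0), (8, 5), (8, 6), (9, 2), (9, 9), (10, 2), (10, 9)}; affine count = 17; |E(F_11)| = 18.

Discriminant check: Δ ∝ 4a³ + 27b² = 4·4³ + 27·9² = 4·64 + 27·81 ≡ 1 (mod 11). Nonzero ⇒ E is nonsingular.
For each x ∈ F_11, compute rhs = x³ + 4·x + 9 mod 11, then count y ∈ F_11 with y² ≡ rhs.
  x = 0: rhs = 9, matching y values: 3, 8 (2 points).
  x = 1: rhs = 3, matching y values: 5, 6 (2 points).
  x = 2: rhs = 3, matching y values: 5, 6 (2 points).
  x = 3: rhs = 4, matching y values: 2, 9 (2 points).
  x = 4: rhs = 1, matching y values: 1, 10 (2 points).
  x = 5: rhs = 0, matching y values: 0 (1 points).
  x = 6: rhs = 7, matching y values: none (0 points).
  x = 7: rhs = 6, matching y values: none (0 points).
  x = 8: rhs = 3, matching y values: 5, 6 (2 points).
  x = 9: rhs = 4, matching y values: 2, 9 (2 points).
  x = 10: rhs = 4, matching y values: 2, 9 (2 points).
Total affine count: 17.
Full point count |E(F_11)| = 17 + 1 = 18.
Hasse bound: |18 − (11+1)| = |6| = 6 ≤ 2√11 ≈ 6.6332 ✓.


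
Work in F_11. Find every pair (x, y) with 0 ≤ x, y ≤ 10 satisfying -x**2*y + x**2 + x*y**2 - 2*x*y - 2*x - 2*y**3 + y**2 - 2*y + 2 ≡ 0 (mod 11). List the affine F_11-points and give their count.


Affine F_11-points: {(0, 7), (1, 8), (2, 2), (2, 3), (3, 6), (4, 3), (4, 8), (7, 1), (7, 2), (8, 5), (8, 6), (8, 10), (9, 5)}; count = 13.

For each of the 121 pairs (x, y) ∈ F_11², evaluate f(x, y) mod 11. Record the zeros.
  x = 0: [0↦2, 1↦10, 2↦8, 3↦6, 4↦3, 5↦9, 6↦1, 7↦0, 8↦5, 9↦4, 10↦7]  zeros at y ∈ {7}
  x = 1: [0↦1, 1↦7, 2↦5, 3↦5, 4↦6, 5↦7, 6↦7, 7↦5, 8↦0, 9↦2, 10↦10]  zeros at y ∈ {8}
  x = 2: [0↦2, 1↦4, 2↦0, 3↦0, 4↦3, 5↦8, 6↦3, 7↦9, 8↦3, 9↦6, 10↦6]  zeros at y ∈ {2, 3}
  x = 3: [0↦5, 1↦1, 2↦4, 3↦2, 4↦5, 5↦1, 6↦0, 7↦1, 8↦3, 9↦5, 10↦6]  zeros at y ∈ {6}
  x = 4: [0↦10, 1↦9, 2↦6, 3↦0, 4↦1, 5↦8, 6↦9, 7↦3, 8↦0, 9↦10, 10↦10]  zeros at y ∈ {3, 8}
  x = 5: [0↦6, 1↦6, 2↦6, 3↦5, 4↦2, 5↦7, 6↦8, 7↦4, 8↦5, 9↦10, 10↦7]  zeros at y ∈ ∅
  x = 6: [0↦4, 1↦3, 2↦4, 3↦6, 4↦8, 5↦9, 6↦8, 7↦4, 8↦7, 9↦5, 10↦8]  zeros at y ∈ ∅
  x = 7: [0↦4, 1↦0, 2↦0, 3↦3, 4↦8, 5↦3, 6↦9, 7↦3, 8↦6, 9↦6, 10↦2]  zeros at y ∈ {1, 2}
  x = 8: [0↦6, 1↦8, 2↦5, 3↦7, 4↦2, 5↦0, 6↦0, 7↦1, 8↦2, 9↦2, 10↦0]  zeros at y ∈ {5, 6, 10}
  x = 9: [0↦10, 1↦5, 2↦8, 3↦7, 4↦1, 5↦0, 6↦3, 7↦9, 8↦6, 9↦4, 10↦2]  zeros at y ∈ {5}
  x = 10: [0↦5, 1↦2, 2↦9, 3↦3, 4↦5, 5↦3, 6↦7, 7↦5, 8↦7, 9↦1, 10↦8]  zeros at y ∈ ∅
Collecting zeros: affine points = {(0, 7), (1, 8), (2, 2), (2, 3), (3, 6), (4, 3), (4, 8), (7, 1), (7, 2), (8, 5), (8, 6), (8, 10), (9, 5)}.
Total count |C(F_11)_aff| = 13.


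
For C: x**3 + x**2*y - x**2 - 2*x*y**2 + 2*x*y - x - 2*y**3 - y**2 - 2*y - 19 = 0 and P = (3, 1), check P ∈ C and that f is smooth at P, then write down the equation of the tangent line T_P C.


Tangent line at P: 26*x - 7*y - 71 = 0.

Step 1: f(3, 1) = 0, so P lies on C.
Step 2: partial derivatives
  f_x(x, y) = 3*x**2 + 2*x*y - 2*x - 2*y**2 + 2*y - 1, f_y(x, y) = x**2 - 4*x*y + 2*x - 6*y**2 - 2*y - 2.
  f_x(P) = 26, f_y(P) = -7 (gradient nonzero, so P is smooth).
Step 3: tangent line at P: 26·(x − 3) + -7·(y − 1) = 0.
Expanding: 26*x - 7*y - 71 = 0.


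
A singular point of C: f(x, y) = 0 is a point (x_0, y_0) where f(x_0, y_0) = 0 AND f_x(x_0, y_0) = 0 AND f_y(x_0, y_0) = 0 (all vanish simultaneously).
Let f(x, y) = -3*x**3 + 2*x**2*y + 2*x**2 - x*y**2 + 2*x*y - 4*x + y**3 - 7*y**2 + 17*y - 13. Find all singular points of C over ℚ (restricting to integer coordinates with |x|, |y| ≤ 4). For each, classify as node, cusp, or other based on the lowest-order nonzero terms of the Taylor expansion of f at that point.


Singular points: {(1, 3)}; classification: node.

Compute partial derivatives:
  f_x = -9*x**2 + 4*x*y + 4*x - y**2 + 2*y - 4.
  f_y = 2*x**2 - 2*x*y + 2*x + 3*y**2 - 14*y + 17.
Scan x_0 ∈ {−4, ..., 4}. For each x_0, f_y(x_0, y) is a polynomial in y; find its integer roots y ∈ {−4, ..., 4}, then test f_x and f at those candidates.
  x = -4: f_y(-4, y) = 3*y**2 - 6*y + 41; no integer root y with |y| ≤ 4.
  x = -3: f_y(-3, y) = 3*y**2 - 8*y + 29; no integer root y with |y| ≤ 4.
  x = -2: f_y(-2, y) = 3*y**2 - 10*y + 21; no integer root y with |y| ≤ 4.
  x = -1: f_y(-1, y) = 3*y**2 - 12*y + 17; no integer root y with |y| ≤ 4.
  x = 0: f_y(0, y) = 3*y**2 - 14*y + 17; no integer root y with |y| ≤ 4.
  x = 1: f_y(1, y) = 3*y**2 - 16*y + 21; vanishes at y ∈ {3}. (1, 3): f_x = 0, f = 0 — SINGULAR.
  x = 2: f_y(2, y) = 3*y**2 - 18*y + 29; no integer root y with |y| ≤ 4.
  x = 3: f_y(3, y) = 3*y**2 - 20*y + 41; no integer root y with |y| ≤ 4.
  x = 4: f_y(4, y) = 3*y**2 - 22*y + 57; no integer root y with |y| ≤ 4.
Only singular point on the grid: (1, 3).
Classify: substitute x = 1 + u, y = 3 + v and expand: f = -3*u**3 + 2*u**2*v - u**2 - u*v**2 + v**3 + v**2.
No constant or linear terms (consistent with a singular point). Quadratic part: -u**2 + v**2. Cubic part: -3*u**3 + 2*u**2*v - u*v**2 + v**3.
The quadratic part v**2 - u**2 = (v − u)(v + u) splits into two distinct linear factors, so there are two distinct tangent lines y − 3 = ±(x − 1) — this is a node (ordinary double point).
Classification: node.


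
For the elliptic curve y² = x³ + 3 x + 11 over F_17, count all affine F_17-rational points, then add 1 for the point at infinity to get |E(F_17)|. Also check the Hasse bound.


Affine points = {(1, 7), (1, 10), (2, 5), (2, 12), (3, 8), (3, 9), (4, 6), (4, 11), (5, 7), (5, 10), (7, 1), (7, 16), (9, 6), (9, 11), (10, 2), (10, 15), (11, 7), (11, 10), (14, 3), (14, 14)}; affine count = 20; |E(F_17)| = 21.

Discriminant check: Δ ∝ 4a³ + 27b² = 4·3³ + 27·11² = 4·27 + 27·121 ≡ 9 (mod 17). Nonzero ⇒ E is nonsingular.
For each x ∈ F_17, compute rhs = x³ + 3·x + 11 mod 17, then count y ∈ F_17 with y² ≡ rhs.
  x = 0: rhs = 11, matching y values: none (0 points).
  x = 1: rhs = 15, matching y values: 7, 10 (2 points).
  x = 2: rhs = 8, matching y values: 5, 12 (2 points).
  x = 3: rhs = 13, matching y values: 8, 9 (2 points).
  x = 4: rhs = 2, matching y values: 6, 11 (2 points).
  x = 5: rhs = 15, matching y values: 7, 10 (2 points).
  x = 6: rhs = 7, matching y values: none (0 points).
  x = 7: rhs = 1, matching y values: 1, 16 (2 points).
  x = 8: rhs = 3, matching y values: none (0 points).
  x = 9: rhs = 2, matching y values: 6, 11 (2 points).
  x = 10: rhs = 4, matching y values: 2, 15 (2 points).
  x = 11: rhs = 15, matching y values: 7, 10 (2 points).
  x = 12: rhs = 7, matching y values: none (0 points).
  x = 13: rhs = 3, matching y values: none (0 points).
  x = 14: rhs = 9, matching y values: 3, 14 (2 points).
  x = 15: rhs = 14, matching y values: none (0 points).
  x = 16: rhs = 7, matching y values: none (0 points).
Total affine count: 20.
Full point count |E(F_17)| = 20 + 1 = 21.
Hasse bound: |21 − (17+1)| = |3| = 3 ≤ 2√17 ≈ 8.2462 ✓.


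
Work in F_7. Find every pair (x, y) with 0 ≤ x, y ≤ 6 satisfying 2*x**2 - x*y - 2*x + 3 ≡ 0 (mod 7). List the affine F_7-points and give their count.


Affine F_7-points: {(1, 3), (2, 0), (3, 5), (4, 5), (5, 3), (6, 0)}; count = 6.

For each of the 49 pairs (x, y) ∈ F_7², evaluate f(x, y) mod 7. Record the zeros.
  x = 0: [0↦3, 1↦3, 2↦3, 3↦3, 4↦3, 5↦3, 6↦3]  zeros at y ∈ ∅
  x = 1: [0↦3, 1↦2, 2↦1, 3↦0, 4↦6, 5↦5, 6↦4]  zeros at y ∈ {3}
  x = 2: [0↦0, 1↦5, 2↦3, 3↦1, 4↦6, 5↦4, 6↦2]  zeros at y ∈ {0}
  x = 3: [0↦1, 1↦5, 2↦2, 3↦6, 4↦3, 5↦0, 6↦4]  zeros at y ∈ {5}
  x = 4: [0↦6, 1↦2, 2↦5, 3↦1, 4↦4, 5↦0, 6↦3]  zeros at y ∈ {5}
  x = 5: [0↦1, 1↦3, 2↦5, 3↦0, 4↦2, 5↦4, 6↦6]  zeros at y ∈ {3}
  x = 6: [0↦0, 1↦1, 2↦2, 3↦3, 4↦4, 5↦5, 6↦6]  zeros at y ∈ {0}
Collecting zeros: affine points = {(1, 3), (2, 0), (3, 5), (4, 5), (5, 3), (6, 0)}.
Total count |C(F_7)_aff| = 6.


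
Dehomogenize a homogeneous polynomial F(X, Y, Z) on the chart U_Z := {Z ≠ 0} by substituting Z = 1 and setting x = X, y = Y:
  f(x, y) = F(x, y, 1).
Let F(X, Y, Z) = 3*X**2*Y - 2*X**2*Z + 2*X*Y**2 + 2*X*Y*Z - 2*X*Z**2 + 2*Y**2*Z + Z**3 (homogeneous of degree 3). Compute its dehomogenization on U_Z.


f(x, y) = 3*x**2*y - 2*x**2 + 2*x*y**2 + 2*x*y - 2*x + 2*y**2 + 1

On U_Z we set Z = 1. Each monomial c·X^i·Y^j·Z^k in F becomes c·x^i·y^j·1^k = c·x^i·y^j.
Substituting Z = 1: F(X, Y, 1) = 3*x**2*y - 2*x**2 + 2*x*y**2 + 2*x*y - 2*x + 2*y**2 + 1.
Note: deg(f) ≤ deg(F) = 3; strict inequality happens when F is divisible by Z (lost terms).


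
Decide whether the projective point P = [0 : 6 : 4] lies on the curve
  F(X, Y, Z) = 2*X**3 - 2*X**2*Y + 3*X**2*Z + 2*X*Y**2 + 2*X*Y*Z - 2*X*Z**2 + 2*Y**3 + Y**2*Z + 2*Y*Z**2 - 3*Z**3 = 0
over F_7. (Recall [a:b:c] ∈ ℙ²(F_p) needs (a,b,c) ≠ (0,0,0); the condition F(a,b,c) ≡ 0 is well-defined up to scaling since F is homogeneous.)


F(0,6,4) ≡ 2 (mod 7); P is NOT on the curve.

Evaluate F(0, 6, 4) term-by-term (mod 7).
  2*X**3 ↦ 2·0·1·1 = 0
  -2*X**2*Y ↦ -2·0·6·1 = 0
  3*X**2*Z ↦ 3·0·1·4 = 0
  2*X*Y**2 ↦ 2·0·36·1 = 0
  2*X*Y*Z ↦ 2·0·6·4 = 0
  -2*X*Z**2 ↦ -2·0·1·16 = 0
  2*Y**3 ↦ 2·1·216·1 = 432
  Y**2*Z ↦ 1·1·36·4 = 144
  2*Y*Z**2 ↦ 2·1·6·16 = 192
  -3*Z**3 ↦ -3·1·1·64 = -192
Sum: F(0, 6, 4) = (0) + (0) + (0) + (0) + (0) + (0) + (432) + (144) + (192) + (-192) = 576.
Reducing mod 7: 576 ≡ 2 (mod 7).
Since F(a, b, c) ≡ 2 ≠ 0 (mod 7), P does NOT lie on the curve.


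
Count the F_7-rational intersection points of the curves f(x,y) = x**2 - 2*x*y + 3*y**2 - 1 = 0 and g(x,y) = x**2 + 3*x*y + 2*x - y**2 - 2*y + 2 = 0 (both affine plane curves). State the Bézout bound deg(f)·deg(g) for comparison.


Common zeros: {(2, 2), (5, 5), (6, 4)}; count = 3; Bézout bound = 4.

deg(f) = 2, deg(g) = 2, so Bézout bound = 4.
Scan x ∈ F_7. For each x, list the y ∈ F_7 with f(x, y) ≡ 0 and those with g(x, y) ≡ 0 (mod 7); the common zeros in that column are the intersection.
  x = 0: f ≡ 0 at y ∈ ∅; g ≡ 0 at y ∈ ∅; common: ∅.
  x = 1: f ≡ 0 at y ∈ {0, 3}; g ≡ 0 at y ∈ {4}; common: ∅.
  x = 2: f ≡ 0 at y ∈ {2, 4}; g ≡ 0 at y ∈ {2}; common: {2}.
  x = 3: f ≡ 0 at y ∈ ∅; g ≡ 0 at y ∈ ∅; common: ∅.
  x = 4: f ≡ 0 at y ∈ ∅; g ≡ 0 at y ∈ {1, 2}; common: ∅.
  x = 5: f ≡ 0 at y ∈ {3, 5}; g ≡ 0 at y ∈ {1, 5}; common: {5}.
  x = 6: f ≡ 0 at y ∈ {0, 4}; g ≡ 0 at y ∈ {4, 5}; common: {4}.
Collecting: common zeros = {(2, 2), (5, 5), (6, 4)}, so the count is 3.
Comparison with the Bézout bound: 3 ≤ 4 = deg(f)·deg(g), as expected for curves with no common component (the affine F_7-count falls short of the bound because intersections may lie at infinity, over extension fields, or carry multiplicity).


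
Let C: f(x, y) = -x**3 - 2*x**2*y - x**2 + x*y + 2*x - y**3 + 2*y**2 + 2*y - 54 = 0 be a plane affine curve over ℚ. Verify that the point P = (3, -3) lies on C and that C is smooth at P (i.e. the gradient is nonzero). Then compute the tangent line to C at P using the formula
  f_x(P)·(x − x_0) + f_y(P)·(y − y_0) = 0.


Tangent line at P: 2*x - 52*y - 162 = 0.

Step 1: f(3, -3) = 0, so P lies on C.
Step 2: partial derivatives
  f_x(x, y) = -3*x**2 - 4*x*y - 2*x + y + 2, f_y(x, y) = -2*x**2 + x - 3*y**2 + 4*y + 2.
  f_x(P) = 2, f_y(P) = -52 (gradient nonzero, so P is smooth).
Step 3: tangent line at P: 2·(x − 3) + -52·(y − -3) = 0.
Expanding: 2*x - 52*y - 162 = 0.


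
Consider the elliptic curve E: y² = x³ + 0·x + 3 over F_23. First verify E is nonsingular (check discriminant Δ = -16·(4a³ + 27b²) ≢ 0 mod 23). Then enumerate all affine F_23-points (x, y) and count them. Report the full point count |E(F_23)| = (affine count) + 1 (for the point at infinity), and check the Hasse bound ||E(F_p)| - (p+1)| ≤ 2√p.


Affine points = {(0, 7), (0, 16), (1, 2), (1, 21), (5, 6), (5, 17), (6, 9), (6, 14), (7, 1), (7, 22), (8, 3), (8, 20), (11, 0), (12, 11), (12, 12), (18, 4), (18, 19), (19, 10), (19, 13), (21, 8), (21, 15), (22, 5), (22, 18)}; affine count = 23; |E(F_23)| = 24.

Discriminant check: Δ ∝ 4a³ + 27b² = 4·0³ + 27·3² = 4·0 + 27·9 ≡ 13 (mod 23). Nonzero ⇒ E is nonsingular.
For each x ∈ F_23, compute rhs = x³ + 0·x + 3 mod 23, then count y ∈ F_23 with y² ≡ rhs.
  x = 0: rhs = 3, matching y values: 7, 16 (2 points).
  x = 1: rhs = 4, matching y values: 2, 21 (2 points).
  x = 2: rhs = 11, matching y values: none (0 points).
  x = 3: rhs = 7, matching y values: none (0 points).
  x = 4: rhs = 21, matching y values: none (0 points).
  x = 5: rhs = 13, matching y values: 6, 17 (2 points).
  x = 6: rhs = 12, matching y values: 9, 14 (2 points).
  x = 7: rhs = 1, matching y values: 1, 22 (2 points).
  x = 8: rhs = 9, matching y values: 3, 20 (2 points).
  x = 9: rhs = 19, matching y values: none (0 points).
  x = 10: rhs = 14, matching y values: none (0 points).
  x = 11: rhs = 0, matching y values: 0 (1 points).
  x = 12: rhs = 6, matching y values: 11, 12 (2 points).
  x = 13: rhs = 15, matching y values: none (0 points).
  x = 14: rhs = 10, matching y values: none (0 points).
  x = 15: rhs = 20, matching y values: none (0 points).
  x = 16: rhs = 5, matching y values: none (0 points).
  x = 17: rhs = 17, matching y values: none (0 points).
  x = 18: rhs = 16, matching y values: 4, 19 (2 points).
  x = 19: rhs = 8, matching y values: 10, 13 (2 points).
  x = 20: rhs = 22, matching y values: none (0 points).
  x = 21: rhs = 18, matching y values: 8, 15 (2 points).
  x = 22: rhs = 2, matching y values: 5, 18 (2 points).
Total affine count: 23.
Full point count |E(F_23)| = 23 + 1 = 24.
Hasse bound: |24 − (23+1)| = |0| = 0 ≤ 2√23 ≈ 9.5917 ✓.


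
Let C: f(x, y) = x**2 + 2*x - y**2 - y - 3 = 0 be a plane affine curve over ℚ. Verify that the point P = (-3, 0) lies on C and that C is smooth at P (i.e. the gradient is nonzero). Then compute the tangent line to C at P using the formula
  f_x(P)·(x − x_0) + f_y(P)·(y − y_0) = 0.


Tangent line at P: -4*x - y - 12 = 0.

Step 1: f(-3, 0) = 0, so P lies on C.
Step 2: partial derivatives
  f_x(x, y) = 2*x + 2, f_y(x, y) = -2*y - 1.
  f_x(P) = -4, f_y(P) = -1 (gradient nonzero, so P is smooth).
Step 3: tangent line at P: -4·(x − -3) + -1·(y − 0) = 0.
Expanding: -4*x - y - 12 = 0.


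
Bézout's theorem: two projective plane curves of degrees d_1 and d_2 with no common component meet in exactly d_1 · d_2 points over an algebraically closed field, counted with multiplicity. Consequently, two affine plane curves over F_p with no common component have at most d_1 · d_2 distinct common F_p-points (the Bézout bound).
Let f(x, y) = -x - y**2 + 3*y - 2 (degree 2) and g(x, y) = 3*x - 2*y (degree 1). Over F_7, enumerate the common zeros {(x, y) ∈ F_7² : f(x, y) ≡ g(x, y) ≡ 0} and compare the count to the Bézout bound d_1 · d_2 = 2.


Common zeros: ∅; count = 0; Bézout bound = 2.

deg(f) = 2, deg(g) = 1, so Bézout bound = 2.
Scan x ∈ F_7. For each x, list the y ∈ F_7 with f(x, y) ≡ 0 and those with g(x, y) ≡ 0 (mod 7); the common zeros in that column are the intersection.
  x = 0: f ≡ 0 at y ∈ {1, 2}; g ≡ 0 at y ∈ {0}; common: ∅.
  x = 1: f ≡ 0 at y ∈ {4, 6}; g ≡ 0 at y ∈ {5}; common: ∅.
  x = 2: f ≡ 0 at y ∈ {5}; g ≡ 0 at y ∈ {3}; common: ∅.
  x = 3: f ≡ 0 at y ∈ ∅; g ≡ 0 at y ∈ {1}; common: ∅.
  x = 4: f ≡ 0 at y ∈ ∅; g ≡ 0 at y ∈ {6}; common: ∅.
  x = 5: f ≡ 0 at y ∈ {0, 3}; g ≡ 0 at y ∈ {4}; common: ∅.
  x = 6: f ≡ 0 at y ∈ ∅; g ≡ 0 at y ∈ {2}; common: ∅.
Collecting: common zeros = ∅, so the count is 0.
Comparison with the Bézout bound: 0 ≤ 2 = deg(f)·deg(g), as expected for curves with no common component (the affine F_7-count falls short of the bound because intersections may lie at infinity, over extension fields, or carry multiplicity).


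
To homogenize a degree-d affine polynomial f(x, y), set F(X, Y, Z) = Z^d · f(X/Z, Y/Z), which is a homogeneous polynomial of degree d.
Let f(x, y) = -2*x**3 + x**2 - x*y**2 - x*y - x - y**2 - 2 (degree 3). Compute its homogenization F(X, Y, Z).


F(X, Y, Z) = -2*X**3 + X**2*Z - X*Y**2 - X*Y*Z - X*Z**2 - Y**2*Z - 2*Z**3

deg(f) = 3.
Substitute x = X/Z, y = Y/Z into f, then multiply by Z^3.
  monomial -2·x^3·y^0 ↦ -2·X^3·Y^0·Z^0.
  monomial 1·x^2·y^0 ↦ 1·X^2·Y^0·Z^1.
  monomial -1·x^1·y^2 ↦ -1·X^1·Y^2·Z^0.
  monomial -1·x^1·y^1 ↦ -1·X^1·Y^1·Z^1.
  monomial -1·x^1·y^0 ↦ -1·X^1·Y^0·Z^2.
  monomial -1·x^0·y^2 ↦ -1·X^0·Y^2·Z^1.
  monomial -2·x^0·y^0 ↦ -2·X^0·Y^0·Z^3.
Collecting: F(X, Y, Z) = -2*X**3 + X**2*Z - X*Y**2 - X*Y*Z - X*Z**2 - Y**2*Z - 2*Z**3.


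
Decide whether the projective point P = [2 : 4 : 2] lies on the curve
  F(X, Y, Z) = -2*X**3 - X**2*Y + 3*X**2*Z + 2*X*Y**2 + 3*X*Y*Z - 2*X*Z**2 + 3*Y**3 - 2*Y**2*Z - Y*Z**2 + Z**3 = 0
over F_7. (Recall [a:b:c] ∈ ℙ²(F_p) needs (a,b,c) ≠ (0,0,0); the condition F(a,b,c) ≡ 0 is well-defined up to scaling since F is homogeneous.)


F(2,4,2) ≡ 5 (mod 7); P is NOT on the curve.

Evaluate F(2, 4, 2) term-by-term (mod 7).
  -2*X**3 ↦ -2·8·1·1 = -16
  -X**2*Y ↦ -1·4·4·1 = -16
  3*X**2*Z ↦ 3·4·1·2 = 24
  2*X*Y**2 ↦ 2·2·16·1 = 64
  3*X*Y*Z ↦ 3·2·4·2 = 48
  -2*X*Z**2 ↦ -2·2·1·4 = -16
  3*Y**3 ↦ 3·1·64·1 = 192
  -2*Y**2*Z ↦ -2·1·16·2 = -64
  -Y*Z**2 ↦ -1·1·4·4 = -16
  Z**3 ↦ 1·1·1·8 = 8
Sum: F(2, 4, 2) = (-16) + (-16) + (24) + (64) + (48) + (-16) + (192) + (-64) + (-16) + (8) = 208.
Reducing mod 7: 208 ≡ 5 (mod 7).
Since F(a, b, c) ≡ 5 ≠ 0 (mod 7), P does NOT lie on the curve.


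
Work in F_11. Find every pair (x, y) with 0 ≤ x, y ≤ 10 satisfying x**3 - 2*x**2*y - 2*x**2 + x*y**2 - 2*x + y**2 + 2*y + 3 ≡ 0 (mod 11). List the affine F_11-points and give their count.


Affine F_11-points: {(0, 2), (0, 7), (1, 0), (2, 5), (2, 8), (5, 3), (5, 5), (6, 4), (6, 6), (7, 4), (7, 8), (8, 4), (8, 10), (9, 8)}; count = 14.

For each of the 121 pairs (x, y) ∈ F_11², evaluate f(x, y) mod 11. Record the zeros.
  x = 0: [0↦3, 1↦6, 2↦0, 3↦7, 4↦5, 5↦5, 6↦7, 7↦0, 8↦6, 9↦3, 10↦2]  zeros at y ∈ {2, 7}
  x = 1: [0↦0, 1↦2, 2↦8, 3↦7, 4↦10, 5↦6, 6↦6, 7↦10, 8↦7, 9↦8, 10↦2]  zeros at y ∈ {0}
  x = 2: [0↦10, 1↦7, 2↦10, 3↦8, 4↦1, 5↦0, 6↦5, 7↦5, 8↦0, 9↦1, 10↦8]  zeros at y ∈ {5, 8}
  x = 3: [0↦6, 1↦5, 2↦1, 3↦5, 4↦6, 5↦4, 6↦10, 7↦2, 8↦2, 9↦10, 10↦4]  zeros at y ∈ ∅
  x = 4: [0↦5, 1↦2, 2↦9, 3↦4, 4↦9, 5↦2, 6↦5, 7↦7, 8↦8, 9↦8, 10↦7]  zeros at y ∈ ∅
  x = 5: [0↦2, 1↦4, 2↦7, 3↦0, 4↦5, 5↦0, 6↦7, 7↦4, 8↦2, 9↦1, 10↦1]  zeros at y ∈ {3, 5}
  x = 6: [0↦3, 1↦6, 2↦1, 3↦10, 4↦0, 5↦4, 6↦0, 7↦10, 8↦1, 9↦6, 10↦3]  zeros at y ∈ {4, 6}
  x = 7: [0↦3, 1↦3, 2↦8, 3↦7, 4↦0, 5↦9, 6↦1, 7↦9, 8↦0, 9↦7, 10↦8]  zeros at y ∈ {4, 8}
  x = 8: [0↦8, 1↦1, 2↦1, 3↦8, 4↦0, 5↦10, 6↦5, 7↦7, 8↦5, 9↦10, 10↦0]  zeros at y ∈ {4, 10}
  x = 9: [0↦2, 1↦6, 2↦8, 3↦8, 4↦6, 5↦2, 6↦7, 7↦10, 8↦0, 9↦10, 10↦7]  zeros at y ∈ {8}
  x = 10: [0↦2, 1↦2, 2↦2, 3↦2, 4↦2, 5↦2, 6↦2, 7↦2, 8↦2, 9↦2, 10↦2]  zeros at y ∈ ∅
Collecting zeros: affine points = {(0, 2), (0, 7), (1, 0), (2, 5), (2, 8), (5, 3), (5, 5), (6, 4), (6, 6), (7, 4), (7, 8), (8, 4), (8, 10), (9, 8)}.
Total count |C(F_11)_aff| = 14.


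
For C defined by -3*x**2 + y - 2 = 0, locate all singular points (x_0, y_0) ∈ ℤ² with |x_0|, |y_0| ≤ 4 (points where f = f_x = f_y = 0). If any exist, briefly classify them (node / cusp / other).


No singular points in the scanned grid; C is smooth there.

Compute partial derivatives:
  f_x = -6*x.
  f_y = 1.
f_y = 1 is a nonzero constant, so f_y never vanishes: no point (x, y) can satisfy f = f_x = f_y = 0. In particular no (x, y) ∈ {−4, ..., 4}² is singular; the curve is smooth.


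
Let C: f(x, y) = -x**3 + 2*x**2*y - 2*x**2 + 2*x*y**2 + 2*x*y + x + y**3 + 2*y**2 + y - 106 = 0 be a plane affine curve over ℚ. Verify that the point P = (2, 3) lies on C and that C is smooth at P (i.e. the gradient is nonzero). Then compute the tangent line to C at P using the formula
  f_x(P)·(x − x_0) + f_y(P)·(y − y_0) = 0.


Tangent line at P: 29*x + 76*y - 286 = 0.

Step 1: f(2, 3) = 0, so P lies on C.
Step 2: partial derivatives
  f_x(x, y) = -3*x**2 + 4*x*y - 4*x + 2*y**2 + 2*y + 1, f_y(x, y) = 2*x**2 + 4*x*y + 2*x + 3*y**2 + 4*y + 1.
  f_x(P) = 29, f_y(P) = 76 (gradient nonzero, so P is smooth).
Step 3: tangent line at P: 29·(x − 2) + 76·(y − 3) = 0.
Expanding: 29*x + 76*y - 286 = 0.


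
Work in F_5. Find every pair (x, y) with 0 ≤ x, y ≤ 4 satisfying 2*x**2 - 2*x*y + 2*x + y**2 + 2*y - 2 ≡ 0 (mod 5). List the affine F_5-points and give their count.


Affine F_5-points: {(2, 0), (2, 2), (4, 2), (4, 4)}; count = 4.

For each of the 25 pairs (x, y) ∈ F_5², evaluate f(x, y) mod 5. Record the zeros.
  x = 0: [0↦3, 1↦1, 2↦1, 3↦3, 4↦2]  zeros at y ∈ ∅
  x = 1: [0↦2, 1↦3, 2↦1, 3↦1, 4↦3]  zeros at y ∈ ∅
  x = 2: [0↦0, 1↦4, 2↦0, 3↦3, 4↦3]  zeros at y ∈ {0, 2}
  x = 3: [0↦2, 1↦4, 2↦3, 3↦4, 4↦2]  zeros at y ∈ ∅
  x = 4: [0↦3, 1↦3, 2↦0, 3↦4, 4↦0]  zeros at y ∈ {2, 4}
Collecting zeros: affine points = {(2, 0), (2, 2), (4, 2), (4, 4)}.
Total count |C(F_5)_aff| = 4.


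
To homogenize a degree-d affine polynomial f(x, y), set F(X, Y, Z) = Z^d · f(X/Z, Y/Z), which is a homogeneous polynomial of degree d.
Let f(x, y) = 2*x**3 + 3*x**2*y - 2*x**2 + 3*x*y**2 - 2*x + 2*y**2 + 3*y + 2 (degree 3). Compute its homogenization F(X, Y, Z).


F(X, Y, Z) = 2*X**3 + 3*X**2*Y - 2*X**2*Z + 3*X*Y**2 - 2*X*Z**2 + 2*Y**2*Z + 3*Y*Z**2 + 2*Z**3

deg(f) = 3.
Substitute x = X/Z, y = Y/Z into f, then multiply by Z^3.
  monomial 2·x^3·y^0 ↦ 2·X^3·Y^0·Z^0.
  monomial 3·x^2·y^1 ↦ 3·X^2·Y^1·Z^0.
  monomial -2·x^2·y^0 ↦ -2·X^2·Y^0·Z^1.
  monomial 3·x^1·y^2 ↦ 3·X^1·Y^2·Z^0.
  monomial -2·x^1·y^0 ↦ -2·X^1·Y^0·Z^2.
  monomial 2·x^0·y^2 ↦ 2·X^0·Y^2·Z^1.
  monomial 3·x^0·y^1 ↦ 3·X^0·Y^1·Z^2.
  monomial 2·x^0·y^0 ↦ 2·X^0·Y^0·Z^3.
Collecting: F(X, Y, Z) = 2*X**3 + 3*X**2*Y - 2*X**2*Z + 3*X*Y**2 - 2*X*Z**2 + 2*Y**2*Z + 3*Y*Z**2 + 2*Z**3.


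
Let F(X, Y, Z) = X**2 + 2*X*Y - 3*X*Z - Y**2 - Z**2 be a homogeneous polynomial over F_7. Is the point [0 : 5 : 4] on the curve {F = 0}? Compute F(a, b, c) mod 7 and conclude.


F(0,5,4) ≡ 1 (mod 7); P is NOT on the curve.

Evaluate F(0, 5, 4) term-by-term (mod 7).
  X**2 ↦ 1·0·1·1 = 0
  2*X*Y ↦ 2·0·5·1 = 0
  -3*X*Z ↦ -3·0·1·4 = 0
  -Y**2 ↦ -1·1·25·1 = -25
  -Z**2 ↦ -1·1·1·16 = -16
Sum: F(0, 5, 4) = (0) + (0) + (0) + (-25) + (-16) = -41.
Reducing mod 7: -41 ≡ 1 (mod 7).
Since F(a, b, c) ≡ 1 ≠ 0 (mod 7), P does NOT lie on the curve.


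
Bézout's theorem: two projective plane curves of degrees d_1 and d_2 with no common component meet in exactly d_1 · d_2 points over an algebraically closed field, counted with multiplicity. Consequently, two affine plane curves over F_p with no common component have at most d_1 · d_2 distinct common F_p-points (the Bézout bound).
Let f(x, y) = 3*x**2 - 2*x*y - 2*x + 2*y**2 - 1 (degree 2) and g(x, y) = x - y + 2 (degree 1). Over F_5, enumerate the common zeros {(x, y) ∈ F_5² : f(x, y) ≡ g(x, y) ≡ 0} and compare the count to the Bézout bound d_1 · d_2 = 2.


Common zeros: {(3, 0)}; count = 1; Bézout bound = 2.

deg(f) = 2, deg(g) = 1, so Bézout bound = 2.
Scan x ∈ F_5. For each x, list the y ∈ F_5 with f(x, y) ≡ 0 and those with g(x, y) ≡ 0 (mod 5); the common zeros in that column are the intersection.
  x = 0: f ≡ 0 at y ∈ ∅; g ≡ 0 at y ∈ {2}; common: ∅.
  x = 1: f ≡ 0 at y ∈ {0, 1}; g ≡ 0 at y ∈ {3}; common: ∅.
  x = 2: f ≡ 0 at y ∈ {1}; g ≡ 0 at y ∈ {4}; common: ∅.
  x = 3: f ≡ 0 at y ∈ {0, 3}; g ≡ 0 at y ∈ {0}; common: {0}.
  x = 4: f ≡ 0 at y ∈ ∅; g ≡ 0 at y ∈ {1}; common: ∅.
Collecting: common zeros = {(3, 0)}, so the count is 1.
Comparison with the Bézout bound: 1 ≤ 2 = deg(f)·deg(g), as expected for curves with no common component (the affine F_5-count falls short of the bound because intersections may lie at infinity, over extension fields, or carry multiplicity).


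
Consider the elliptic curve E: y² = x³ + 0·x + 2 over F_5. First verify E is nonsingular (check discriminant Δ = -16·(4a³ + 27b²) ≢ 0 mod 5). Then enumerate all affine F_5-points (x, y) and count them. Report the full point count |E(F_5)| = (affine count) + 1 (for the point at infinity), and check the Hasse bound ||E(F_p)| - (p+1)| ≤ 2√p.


Affine points = {(2, 0), (3, 2), (3, 3), (4, 1), (4, 4)}; affine count = 5; |E(F_5)| = 6.

Discriminant check: Δ ∝ 4a³ + 27b² = 4·0³ + 27·2² = 4·0 + 27·4 ≡ 3 (mod 5). Nonzero ⇒ E is nonsingular.
For each x ∈ F_5, compute rhs = x³ + 0·x + 2 mod 5, then count y ∈ F_5 with y² ≡ rhs.
  x = 0: rhs = 2, matching y values: none (0 points).
  x = 1: rhs = 3, matching y values: none (0 points).
  x = 2: rhs = 0, matching y values: 0 (1 points).
  x = 3: rhs = 4, matching y values: 2, 3 (2 points).
  x = 4: rhs = 1, matching y values: 1, 4 (2 points).
Total affine count: 5.
Full point count |E(F_5)| = 5 + 1 = 6.
Hasse bound: |6 − (5+1)| = |0| = 0 ≤ 2√5 ≈ 4.4721 ✓.


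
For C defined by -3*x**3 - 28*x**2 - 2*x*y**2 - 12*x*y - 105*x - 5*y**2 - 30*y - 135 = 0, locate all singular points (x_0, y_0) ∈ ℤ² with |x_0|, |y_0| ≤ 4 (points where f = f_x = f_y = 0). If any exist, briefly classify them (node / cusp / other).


Singular points: {(-3, -3)}; classification: node.

Compute partial derivatives:
  f_x = -9*x**2 - 56*x - 2*y**2 - 12*y - 105.
  f_y = -4*x*y - 12*x - 10*y - 30.
Scan x_0 ∈ {−4, ..., 4}. For each x_0, f_y(x_0, y) is a polynomial in y; find its integer roots y ∈ {−4, ..., 4}, then test f_x and f at those candidates.
  x = -4: f_y(-4, y) = 6*y + 18; vanishes at y ∈ {-3}. (-4, -3): f_x = -7 ≠ 0.
  x = -3: f_y(-3, y) = 2*y + 6; vanishes at y ∈ {-3}. (-3, -3): f_x = 0, f = 0 — SINGULAR.
  x = -2: f_y(-2, y) = -2*y - 6; vanishes at y ∈ {-3}. (-2, -3): f_x = -11 ≠ 0.
  x = -1: f_y(-1, y) = -6*y - 18; vanishes at y ∈ {-3}. (-1, -3): f_x = -40 ≠ 0.
  x = 0: f_y(0, y) = -10*y - 30; vanishes at y ∈ {-3}. (0, -3): f_x = -87 ≠ 0.
  x = 1: f_y(1, y) = -14*y - 42; vanishes at y ∈ {-3}. (1, -3): f_x = -152 ≠ 0.
  x = 2: f_y(2, y) = -18*y - 54; vanishes at y ∈ {-3}. (2, -3): f_x = -235 ≠ 0.
  x = 3: f_y(3, y) = -22*y - 66; vanishes at y ∈ {-3}. (3, -3): f_x = -336 ≠ 0.
  x = 4: f_y(4, y) = -26*y - 78; vanishes at y ∈ {-3}. (4, -3): f_x = -455 ≠ 0.
Only singular point on the grid: (-3, -3).
Classify: substitute x = -3 + u, y = -3 + v and expand: f = -3*u**3 - u**2 - 2*u*v**2 + v**2.
No constant or linear terms (consistent with a singular point). Quadratic part: -u**2 + v**2. Cubic part: -3*u**3 - 2*u*v**2.
The quadratic part v**2 - u**2 = (v − u)(v + u) splits into two distinct linear factors, so there are two distinct tangent lines y − -3 = ±(x − -3) — this is a node (ordinary double point).
Classification: node.


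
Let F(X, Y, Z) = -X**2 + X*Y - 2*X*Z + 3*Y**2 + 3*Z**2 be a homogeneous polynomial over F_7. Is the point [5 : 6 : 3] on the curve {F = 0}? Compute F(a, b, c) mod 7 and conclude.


F(5,6,3) ≡ 5 (mod 7); P is NOT on the curve.

Evaluate F(5, 6, 3) term-by-term (mod 7).
  -X**2 ↦ -1·25·1·1 = -25
  X*Y ↦ 1·5·6·1 = 30
  -2*X*Z ↦ -2·5·1·3 = -30
  3*Y**2 ↦ 3·1·36·1 = 108
  3*Z**2 ↦ 3·1·1·9 = 27
Sum: F(5, 6, 3) = (-25) + (30) + (-30) + (108) + (27) = 110.
Reducing mod 7: 110 ≡ 5 (mod 7).
Since F(a, b, c) ≡ 5 ≠ 0 (mod 7), P does NOT lie on the curve.


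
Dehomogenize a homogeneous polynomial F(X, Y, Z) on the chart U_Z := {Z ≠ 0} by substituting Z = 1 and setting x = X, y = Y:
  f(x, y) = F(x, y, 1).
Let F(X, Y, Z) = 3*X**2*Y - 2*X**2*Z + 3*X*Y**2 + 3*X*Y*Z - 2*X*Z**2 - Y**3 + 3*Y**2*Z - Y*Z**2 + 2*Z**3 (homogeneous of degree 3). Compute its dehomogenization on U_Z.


f(x, y) = 3*x**2*y - 2*x**2 + 3*x*y**2 + 3*x*y - 2*x - y**3 + 3*y**2 - y + 2

On U_Z we set Z = 1. Each monomial c·X^i·Y^j·Z^k in F becomes c·x^i·y^j·1^k = c·x^i·y^j.
Substituting Z = 1: F(X, Y, 1) = 3*x**2*y - 2*x**2 + 3*x*y**2 + 3*x*y - 2*x - y**3 + 3*y**2 - y + 2.
Note: deg(f) ≤ deg(F) = 3; strict inequality happens when F is divisible by Z (lost terms).


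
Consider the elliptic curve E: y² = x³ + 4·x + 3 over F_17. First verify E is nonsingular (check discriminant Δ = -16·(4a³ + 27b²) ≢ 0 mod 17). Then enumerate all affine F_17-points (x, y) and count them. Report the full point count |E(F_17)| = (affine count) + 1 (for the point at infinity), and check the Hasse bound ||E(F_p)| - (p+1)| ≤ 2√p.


Affine points = {(1, 5), (1, 12), (2, 6), (2, 11), (3, 5), (3, 12), (4, 7), (4, 10), (7, 0), (11, 1), (11, 16), (13, 5), (13, 12), (14, 7), (14, 10), (15, 2), (15, 15), (16, 7), (16, 10)}; affine count = 19; |E(F_17)| = 20.

Discriminant check: Δ ∝ 4a³ + 27b² = 4·4³ + 27·3² = 4·64 + 27·9 ≡ 6 (mod 17). Nonzero ⇒ E is nonsingular.
For each x ∈ F_17, compute rhs = x³ + 4·x + 3 mod 17, then count y ∈ F_17 with y² ≡ rhs.
  x = 0: rhs = 3, matching y values: none (0 points).
  x = 1: rhs = 8, matching y values: 5, 12 (2 points).
  x = 2: rhs = 2, matching y values: 6, 11 (2 points).
  x = 3: rhs = 8, matching y values: 5, 12 (2 points).
  x = 4: rhs = 15, matching y values: 7, 10 (2 points).
  x = 5: rhs = 12, matching y values: none (0 points).
  x = 6: rhs = 5, matching y values: none (0 points).
  x = 7: rhs = 0, matching y values: 0 (1 points).
  x = 8: rhs = 3, matching y values: none (0 points).
  x = 9: rhs = 3, matching y values: none (0 points).
  x = 10: rhs = 6, matching y values: none (0 points).
  x = 11: rhs = 1, matching y values: 1, 16 (2 points).
  x = 12: rhs = 11, matching y values: none (0 points).
  x = 13: rhs = 8, matching y values: 5, 12 (2 points).
  x = 14: rhs = 15, matching y values: 7, 10 (2 points).
  x = 15: rhs = 4, matching y values: 2, 15 (2 points).
  x = 16: rhs = 15, matching y values: 7, 10 (2 points).
Total affine count: 19.
Full point count |E(F_17)| = 19 + 1 = 20.
Hasse bound: |20 − (17+1)| = |2| = 2 ≤ 2√17 ≈ 8.2462 ✓.
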